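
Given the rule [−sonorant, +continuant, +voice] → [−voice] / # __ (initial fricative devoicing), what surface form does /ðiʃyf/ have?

[θiʃyf]

/ð/ satisfies [−sonorant, +continuant, +voice] and sits in # __. The [−voice] counterpart of the voiced dental fricative is /θ/. Other segments in /ðiʃyf/ either fail the structural description or are not in the environment, so the surface form is [θiʃyf].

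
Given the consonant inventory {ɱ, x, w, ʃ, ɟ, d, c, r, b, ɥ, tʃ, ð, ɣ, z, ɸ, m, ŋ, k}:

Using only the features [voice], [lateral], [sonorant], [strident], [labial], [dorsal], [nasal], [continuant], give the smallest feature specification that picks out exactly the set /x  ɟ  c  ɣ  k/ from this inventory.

Every target segment is [-sonorant], [+dorsal]; each remaining inventory member fails at least one of these. Each conjunct is needed — [+dorsal] alone would also admit /w, ɥ, ŋ/; [-sonorant] alone would also admit /ʃ, d, b, tʃ, …/ — and no other single listed feature has exactly this extension, so two is the minimum.

[-sonorant, +dorsal]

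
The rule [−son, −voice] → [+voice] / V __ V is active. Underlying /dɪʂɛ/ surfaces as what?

[dɪʐɛ]

The only segment in the rule's environment that also matches [−son, −voice] is /ʂ/. Applying [+voice] turns the voiceless retroflex fricative into /ʐ/ (voiced retroflex fricative), giving [dɪʐɛ].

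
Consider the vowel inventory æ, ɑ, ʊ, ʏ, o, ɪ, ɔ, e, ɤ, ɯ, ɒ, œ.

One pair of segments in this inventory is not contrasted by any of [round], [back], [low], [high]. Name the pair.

On the given features, /ɔ/ and /o/ have an identical profile: [+round], [+back], [−low], [−high]. No other two segments in the inventory coincide on all 4 features. (They do differ in [tense], which is not among the given features.)

ɔ, o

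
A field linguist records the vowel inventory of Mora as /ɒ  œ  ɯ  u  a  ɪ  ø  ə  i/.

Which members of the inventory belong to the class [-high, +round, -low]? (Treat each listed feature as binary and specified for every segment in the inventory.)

œ, ø

Eliminate segments failing any feature: /ɒ/ is [+low]; /ɯ, u, ɪ, i/ are [+high]; /a, ə/ are [-round]. The remaining /œ, ø/ satisfy [-high], [+round], [-low].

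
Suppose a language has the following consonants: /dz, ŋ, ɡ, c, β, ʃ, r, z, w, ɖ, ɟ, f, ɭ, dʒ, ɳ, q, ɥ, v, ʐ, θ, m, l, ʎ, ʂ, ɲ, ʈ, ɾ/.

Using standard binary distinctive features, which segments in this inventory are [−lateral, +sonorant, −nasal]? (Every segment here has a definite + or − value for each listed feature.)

r, w, ɥ, ɾ

First, the [−lateral] segments are /dz, ŋ, ɡ, c, β, ʃ, r, z, w, ɖ, ɟ, f, dʒ, ɳ, q, ɥ, v, ʐ, θ, m, ʂ, ɲ, ʈ, ɾ/.
Of those, [+sonorant] gives /ŋ, r, w, ɳ, ɥ, m, ɲ, ɾ/.
Of those, [−nasal] leaves /r, w, ɥ, ɾ/.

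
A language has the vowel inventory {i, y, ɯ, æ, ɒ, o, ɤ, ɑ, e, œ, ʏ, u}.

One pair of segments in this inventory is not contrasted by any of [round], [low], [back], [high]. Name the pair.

/y/ (high front rounded tense vowel) and /ʏ/ (high front rounded lax vowel) are both [+round], [−low], [−back], [+high], so none of the listed features separates them. (They do differ in [tense], which is not among the given features.) Every other pair in the inventory differs on at least one listed feature.

y, ʏ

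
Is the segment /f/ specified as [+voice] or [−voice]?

/f/ is the voiceless labiodental fricative, hence [−voice].

[−voice]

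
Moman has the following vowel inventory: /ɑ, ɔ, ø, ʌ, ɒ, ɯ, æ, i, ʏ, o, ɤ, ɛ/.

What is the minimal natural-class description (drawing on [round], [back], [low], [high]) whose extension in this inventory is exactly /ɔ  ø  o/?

Every target segment is [−high], [−low], [+round]; each remaining inventory member fails at least one of these. Each conjunct is needed — [−low, +round] alone would also admit /ʏ/; [−high, +round] alone would also admit /ɒ/; [−high, −low] alone would also admit /ʌ, ɤ, ɛ/ — and no other combination of two listed features has exactly this extension, so three is the minimum.

[−high, −low, +round]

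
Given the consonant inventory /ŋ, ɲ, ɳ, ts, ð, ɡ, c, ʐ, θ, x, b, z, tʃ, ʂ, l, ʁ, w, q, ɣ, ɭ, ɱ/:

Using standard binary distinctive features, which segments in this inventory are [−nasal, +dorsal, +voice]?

ɡ, ʁ, w, ɣ

Checking each segment against [−nasal], [+dorsal], [+voice]: /ɡ/ (voiced velar stop), /ʁ/ (voiced uvular fricative), /w/ (labial-velar glide), /ɣ/ (voiced velar fricative) satisfy every feature; every other segment in the inventory fails at least one.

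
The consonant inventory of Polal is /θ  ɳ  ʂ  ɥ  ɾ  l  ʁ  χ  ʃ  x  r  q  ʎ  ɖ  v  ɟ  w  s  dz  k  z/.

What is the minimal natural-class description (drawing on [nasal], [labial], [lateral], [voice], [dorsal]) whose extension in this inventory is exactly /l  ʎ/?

[+lateral]

Every target segment is [+lateral] and no other inventory member is, so one feature is enough.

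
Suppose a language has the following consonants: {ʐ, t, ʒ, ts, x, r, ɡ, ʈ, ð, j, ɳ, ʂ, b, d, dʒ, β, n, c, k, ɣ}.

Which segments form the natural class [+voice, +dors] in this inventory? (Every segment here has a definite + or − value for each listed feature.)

Eliminate segments failing any feature: /ʐ, ʒ, r, ð, ɳ, b, d, dʒ, β, n/ are [−dorsal]; /t, ts, x, ʈ, ʂ, c, k/ are [−voice]. The remaining /ɡ, j, ɣ/ satisfy [+voice], [+dorsal].

ɡ, j, ɣ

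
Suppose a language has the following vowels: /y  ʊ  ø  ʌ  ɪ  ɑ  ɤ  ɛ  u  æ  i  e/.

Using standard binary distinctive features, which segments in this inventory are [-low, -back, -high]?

ø, ɛ, e

Eliminate segments failing any feature: /y, ɪ, i/ are [+high]; /ʊ, ʌ, ɤ, u/ are [+back]; /ɑ, æ/ are [+low]. The remaining /ø, ɛ, e/ satisfy [-low], [-back], [-high].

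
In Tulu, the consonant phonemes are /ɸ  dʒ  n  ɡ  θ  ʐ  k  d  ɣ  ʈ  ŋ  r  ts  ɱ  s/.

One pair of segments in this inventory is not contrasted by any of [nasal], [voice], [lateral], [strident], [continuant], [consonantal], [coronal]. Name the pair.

/ɱ/ (labiodental nasal) and /ŋ/ (velar nasal) are both [+nasal], [+voice], [−lateral], [−strident], [−continuant], [+consonantal], [−coronal], so none of the listed features separates them. (They do differ in [labial] and [dorsal], which are not among the given features.) Every other pair in the inventory differs on at least one listed feature.

ɱ, ŋ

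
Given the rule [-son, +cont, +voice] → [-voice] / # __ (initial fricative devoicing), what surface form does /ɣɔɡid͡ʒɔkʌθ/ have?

Only the initial segment /ɣ/ is both word-initial and matches the structural description. It is a voiced velar fricative, so [-son, +cont, +voice] holds; changing it to [-voice] with all other features held fixed yields /x/ (voiceless velar fricative). No other segment meets both the structural description and the environment, so the output is [xɔɡid͡ʒɔkʌθ].

[xɔɡid͡ʒɔkʌθ]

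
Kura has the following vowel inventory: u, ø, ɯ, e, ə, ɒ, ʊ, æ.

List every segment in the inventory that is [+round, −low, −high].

Checking each segment against [+round], [−low], [−high]: /ø/ (mid front rounded tense vowel) satisfies every feature; every other segment in the inventory fails at least one.

ø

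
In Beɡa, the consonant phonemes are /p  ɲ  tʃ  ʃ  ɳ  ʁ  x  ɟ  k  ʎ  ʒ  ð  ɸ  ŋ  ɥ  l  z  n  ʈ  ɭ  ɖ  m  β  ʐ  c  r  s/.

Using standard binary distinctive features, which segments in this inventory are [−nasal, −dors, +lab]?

Checking each segment against [−nasal], [−dorsal], [+labial]: /p/ (voiceless bilabial stop), /ɸ/ (voiceless bilabial fricative), /β/ (voiced bilabial fricative) satisfy every feature; every other segment in the inventory fails at least one.

p, ɸ, β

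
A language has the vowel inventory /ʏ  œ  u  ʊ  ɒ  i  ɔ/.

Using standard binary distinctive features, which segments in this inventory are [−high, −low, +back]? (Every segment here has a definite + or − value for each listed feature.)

ɔ

Eliminate segments failing any feature: /ʏ, u, ʊ, i/ are [+high]; /œ/ is [−back]; /ɒ/ is [+low]. The remaining /ɔ/ satisfy [−high], [−low], [+back].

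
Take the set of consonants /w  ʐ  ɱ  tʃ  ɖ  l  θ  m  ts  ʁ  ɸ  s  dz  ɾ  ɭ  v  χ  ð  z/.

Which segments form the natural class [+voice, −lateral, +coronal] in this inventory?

ʐ, ɖ, dz, ɾ, ð, z

First, the [+voice] segments are /w, ʐ, ɱ, ɖ, l, m, ʁ, dz, ɾ, ɭ, v, ð, z/.
Among these, [−lateral] gives /w, ʐ, ɱ, ɖ, m, ʁ, dz, ɾ, v, ð, z/.
Within that set, [+coronal] leaves /ʐ, ɖ, dz, ɾ, ð, z/.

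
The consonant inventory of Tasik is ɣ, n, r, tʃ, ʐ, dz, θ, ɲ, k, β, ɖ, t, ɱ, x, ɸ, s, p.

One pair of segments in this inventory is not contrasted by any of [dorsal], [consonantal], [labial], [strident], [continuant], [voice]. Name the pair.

On the given features, /n/ and /ɖ/ have an identical profile: [−dorsal], [+consonantal], [−labial], [−strident], [−continuant], [+voice]. No other two segments in the inventory coincide on all 6 features. (They do differ in [sonorant], [nasal] and [anterior], which are not among the given features.)

n, ɖ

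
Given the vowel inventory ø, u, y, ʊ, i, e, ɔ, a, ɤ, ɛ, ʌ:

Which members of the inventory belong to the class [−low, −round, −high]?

e, ɤ, ɛ, ʌ

Among the inventory, the [−low] segments are /ø, u, y, ʊ, i, e, ɔ, ɤ, ɛ, ʌ/.
Then [−round] gives /i, e, ɤ, ɛ, ʌ/.
Of those, [−high] leaves /e, ɤ, ɛ, ʌ/.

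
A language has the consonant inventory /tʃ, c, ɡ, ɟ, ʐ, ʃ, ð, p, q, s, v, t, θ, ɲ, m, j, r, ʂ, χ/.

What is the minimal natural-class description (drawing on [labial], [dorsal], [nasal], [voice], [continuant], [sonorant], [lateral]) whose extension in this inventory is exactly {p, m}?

[−continuant, +labial]

Every target segment is [−continuant], [+labial]; each remaining inventory member fails at least one of these. Each conjunct is needed — [+labial] alone would also admit /v/; [−continuant] alone would also admit /tʃ, c, ɡ, ɟ, …/ — and no other single listed feature has exactly this extension, so two is the minimum.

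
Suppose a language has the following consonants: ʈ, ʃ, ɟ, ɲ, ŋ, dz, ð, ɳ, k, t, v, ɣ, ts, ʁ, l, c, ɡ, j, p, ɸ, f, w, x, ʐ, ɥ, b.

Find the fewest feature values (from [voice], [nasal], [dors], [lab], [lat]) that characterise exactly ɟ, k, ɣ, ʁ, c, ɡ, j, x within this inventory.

/ɟ, k, ɣ, ʁ, c, ɡ, j, x/ are all [-nasal], [-labial], [+dorsal], and no other segment in the inventory matches all three values. Dropping any one of them over-generates: [-labial, +dorsal] alone would also admit /ɲ, ŋ/; [-nasal, +dorsal] alone would also admit /w, ɥ/; [-nasal, -labial] alone would also admit /ʈ, ʃ, dz, ð, …/. No other combination of two listed features picks out exactly this set either, so fewer than three features will not do.

[-nasal, -lab, +dors]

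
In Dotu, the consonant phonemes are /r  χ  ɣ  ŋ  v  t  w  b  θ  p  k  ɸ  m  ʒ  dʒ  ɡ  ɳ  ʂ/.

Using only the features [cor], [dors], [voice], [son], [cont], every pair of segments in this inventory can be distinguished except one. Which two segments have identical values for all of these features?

Both /ʂ/ and /θ/ are [+coronal], [-dorsal], [-voice], [-sonorant], [+continuant]. Since the list omits [strident], [anterior] and [distributed] — which do distinguish the voiceless retroflex fricative from the voiceless dental fricative — this pair collapses; all other pairs remain distinct.

ʂ, θ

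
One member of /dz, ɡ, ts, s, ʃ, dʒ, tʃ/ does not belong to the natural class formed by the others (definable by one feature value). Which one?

[strident] (equivalently [coronal], [dorsal]) groups all but one: /s, dʒ, tʃ, ts, dz, ʃ/ share [+strident] while /ɡ/ (voiced velar stop) alone is [-strident]. Removing any other segment would not leave a single-feature class that excludes it.

ɡ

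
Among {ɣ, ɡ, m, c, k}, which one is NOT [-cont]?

Every segment except /ɣ/ is [-continuant]. /ɣ/ (voiced velar fricative) is [+continuant], so it is the exception.

ɣ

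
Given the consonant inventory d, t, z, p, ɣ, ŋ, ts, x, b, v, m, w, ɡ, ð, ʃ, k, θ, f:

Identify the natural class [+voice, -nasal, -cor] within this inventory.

Eliminate segments failing any feature: /d, z, ð/ are [+coronal]; /t, p, ts, x, ʃ, k, θ, f/ are [-voice]; /ŋ, m/ are [+nasal]. The remaining /ɣ, b, v, w, ɡ/ satisfy [+voice], [-nasal], [-coronal].

ɣ, b, v, w, ɡ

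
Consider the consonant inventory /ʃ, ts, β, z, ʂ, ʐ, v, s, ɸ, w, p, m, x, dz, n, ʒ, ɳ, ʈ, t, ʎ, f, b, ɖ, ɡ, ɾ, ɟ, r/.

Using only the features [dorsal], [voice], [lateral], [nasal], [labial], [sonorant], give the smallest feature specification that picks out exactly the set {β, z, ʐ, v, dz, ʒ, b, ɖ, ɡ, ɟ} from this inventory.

The class [−sonorant], [+voice] has exactly /β, z, ʐ, v, dz, ʒ, b, ɖ, ɡ, ɟ/ as its extension in this inventory. No smaller conjunction from the listed features achieves this: [+voice] alone would also admit /w, m, n, ɳ, …/; [−sonorant] alone would also admit /ʃ, ts, ʂ, s, …/; and checking the remaining single features turns up none with this extension.

[−sonorant, +voice]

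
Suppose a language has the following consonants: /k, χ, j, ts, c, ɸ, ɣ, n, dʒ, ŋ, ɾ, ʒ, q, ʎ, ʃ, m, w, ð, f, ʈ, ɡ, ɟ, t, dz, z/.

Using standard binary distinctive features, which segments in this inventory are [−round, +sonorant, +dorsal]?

Eliminate segments failing any feature: /k, χ, ts, c, ɸ, ɣ, dʒ, ʒ, q, ʃ, ð, f, ʈ, ɡ, ɟ, t, dz, z/ are [−sonorant]; /n, ɾ, m/ are [−dorsal]; /w/ is [+round]. The remaining /j, ŋ, ʎ/ satisfy [−round], [+sonorant], [+dorsal].

j, ŋ, ʎ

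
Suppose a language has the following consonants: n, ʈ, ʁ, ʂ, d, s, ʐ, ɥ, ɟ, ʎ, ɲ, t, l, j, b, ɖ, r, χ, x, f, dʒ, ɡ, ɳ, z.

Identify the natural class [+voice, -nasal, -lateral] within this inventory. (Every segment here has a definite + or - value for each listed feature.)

ʁ, d, ʐ, ɥ, ɟ, j, b, ɖ, r, dʒ, ɡ, z

Among the inventory, the [+voice] segments are /n, ʁ, d, ʐ, ɥ, ɟ, ʎ, ɲ, l, j, b, ɖ, r, dʒ, ɡ, ɳ, z/.
Within that set, [-nasal] gives /ʁ, d, ʐ, ɥ, ɟ, ʎ, l, j, b, ɖ, r, dʒ, ɡ, z/.
Among these, [-lateral] leaves /ʁ, d, ʐ, ɥ, ɟ, j, b, ɖ, r, dʒ, ɡ, z/.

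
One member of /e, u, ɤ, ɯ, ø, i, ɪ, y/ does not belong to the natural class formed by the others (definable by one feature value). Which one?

ɪ

[tense] groups all but one: /ɯ, i, e, y, u, ɤ, ø/ share [+tense] while /ɪ/ (high front unrounded lax vowel) alone is [-tense]. Removing any other segment would not leave a single-feature class that excludes it.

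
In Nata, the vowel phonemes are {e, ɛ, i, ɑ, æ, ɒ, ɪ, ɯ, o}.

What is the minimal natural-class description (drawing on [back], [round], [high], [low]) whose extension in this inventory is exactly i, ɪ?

[+high, −back]

The class [+high], [−back] has exactly /i, ɪ/ as its extension in this inventory. No smaller conjunction from the listed features achieves this: [−back] alone would also admit /e, ɛ, æ/; [+high] alone would also admit /ɯ/; and checking the remaining single features turns up none with this extension.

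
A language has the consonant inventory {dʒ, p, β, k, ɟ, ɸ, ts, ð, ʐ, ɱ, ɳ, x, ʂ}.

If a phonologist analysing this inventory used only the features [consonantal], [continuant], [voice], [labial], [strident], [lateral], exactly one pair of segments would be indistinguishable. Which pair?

Both /ɳ/ and /ɟ/ are [+consonantal], [−continuant], [+voice], [−labial], [−strident], [−lateral]. Since the list omits [sonorant], [nasal] and [dorsal] — which do distinguish the retroflex nasal from the voiced palatal stop — this pair collapses; all other pairs remain distinct.

ɳ, ɟ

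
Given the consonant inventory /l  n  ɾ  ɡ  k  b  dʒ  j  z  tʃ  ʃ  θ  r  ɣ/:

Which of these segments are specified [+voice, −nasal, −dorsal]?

l, ɾ, b, dʒ, z, r

Eliminate segments failing any feature: /n/ is [+nasal]; /ɡ, j, ɣ/ are [+dorsal]; /k, tʃ, ʃ, θ/ are [−voice]. The remaining /l, ɾ, b, dʒ, z, r/ satisfy [+voice], [−nasal], [−dorsal].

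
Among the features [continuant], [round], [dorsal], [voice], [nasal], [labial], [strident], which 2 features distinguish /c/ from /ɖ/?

[voice], [dorsal]

The two segments share [−continuant], [−round], [−nasal], [−labial], [−strident]. The only features from the list on which they differ: /c/ is [−voice] while /ɖ/ is [+voice]; /c/ is [+dorsal] while /ɖ/ is [−dorsal].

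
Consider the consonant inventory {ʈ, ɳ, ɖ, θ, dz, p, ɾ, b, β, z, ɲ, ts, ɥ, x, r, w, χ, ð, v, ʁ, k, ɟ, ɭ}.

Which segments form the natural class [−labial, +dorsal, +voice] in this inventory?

ɲ, ʁ, ɟ

The [−labial] segments are /ʈ, ɳ, ɖ, θ, dz, ɾ, z, ɲ, ts, x, r, χ, ð, ʁ, k, ɟ, ɭ/.
Within that set, [+dorsal] gives /ɲ, x, χ, ʁ, k, ɟ/.
Intersecting with [+voice] leaves /ɲ, ʁ, ɟ/.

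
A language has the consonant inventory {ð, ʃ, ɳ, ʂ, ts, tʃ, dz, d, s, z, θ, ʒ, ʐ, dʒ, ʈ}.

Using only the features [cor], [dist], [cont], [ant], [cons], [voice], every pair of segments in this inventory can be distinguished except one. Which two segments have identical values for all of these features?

d, dz

/d/ (voiced alveolar stop) and /dz/ (voiced alveolar affricate) are both [+coronal], [−distributed], [−continuant], [+anterior], [+consonantal], [+voice], so none of the listed features separates them. (They do differ in [strident] and [delayed release], which are not among the given features.) Every other pair in the inventory differs on at least one listed feature.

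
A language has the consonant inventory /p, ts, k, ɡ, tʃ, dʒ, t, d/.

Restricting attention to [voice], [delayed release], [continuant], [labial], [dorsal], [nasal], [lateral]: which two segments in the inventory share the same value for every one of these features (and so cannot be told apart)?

ts, tʃ

/ts/ (voiceless alveolar affricate) and /tʃ/ (voiceless postalveolar affricate) are both [−voice], [+delayed release], [−continuant], [−labial], [−dorsal], [−nasal], [−lateral], so none of the listed features separates them. (They do differ in [anterior] and [distributed], which are not among the given features.) Every other pair in the inventory differs on at least one listed feature.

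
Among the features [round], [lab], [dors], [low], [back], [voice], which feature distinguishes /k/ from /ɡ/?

[voice]

/k/ (voiceless velar stop) and /ɡ/ (voiced velar stop) agree on [−round], [−labial], [+dorsal], [−low], [+back]. They differ on [voice] (/k/ [−], /ɡ/ [+]).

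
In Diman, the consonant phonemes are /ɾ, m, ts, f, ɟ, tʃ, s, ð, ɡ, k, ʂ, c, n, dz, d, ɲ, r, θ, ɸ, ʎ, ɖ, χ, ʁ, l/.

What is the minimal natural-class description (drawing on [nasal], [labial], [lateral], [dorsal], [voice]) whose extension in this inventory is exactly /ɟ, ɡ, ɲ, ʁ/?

The class [+voice], [−lateral], [+dorsal] has exactly /ɟ, ɡ, ɲ, ʁ/ as its extension in this inventory. No smaller conjunction from the listed features achieves this: [−lateral, +dorsal] alone would also admit /k, c, χ/; [+voice, +dorsal] alone would also admit /ʎ/; [+voice, −lateral] alone would also admit /ɾ, m, ð, n, …/; and checking the remaining two-feature bundles turns up none with this extension.

[+voice, −lateral, +dorsal]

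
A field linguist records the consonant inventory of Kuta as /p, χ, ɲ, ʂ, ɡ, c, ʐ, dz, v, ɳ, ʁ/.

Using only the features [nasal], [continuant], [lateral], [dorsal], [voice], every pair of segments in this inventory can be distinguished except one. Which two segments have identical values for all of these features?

ʐ, v

/ʐ/ (voiced retroflex fricative) and /v/ (voiced labiodental fricative) are both [−nasal], [+continuant], [−lateral], [−dorsal], [+voice], so none of the listed features separates them. (They do differ in [labial] and [coronal], which are not among the given features.) Every other pair in the inventory differs on at least one listed feature.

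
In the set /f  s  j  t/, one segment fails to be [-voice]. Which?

/t, s, f/ are all [-voice]; /j/ (palatal glide) is [+voice].

j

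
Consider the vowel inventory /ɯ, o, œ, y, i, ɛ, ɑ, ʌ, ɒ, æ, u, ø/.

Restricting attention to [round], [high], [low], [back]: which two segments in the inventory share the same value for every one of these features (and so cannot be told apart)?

œ, ø

/œ/ (mid front rounded lax vowel) and /ø/ (mid front rounded tense vowel) are both [+round], [−high], [−low], [−back], so none of the listed features separates them. (They do differ in [tense], which is not among the given features.) Every other pair in the inventory differs on at least one listed feature.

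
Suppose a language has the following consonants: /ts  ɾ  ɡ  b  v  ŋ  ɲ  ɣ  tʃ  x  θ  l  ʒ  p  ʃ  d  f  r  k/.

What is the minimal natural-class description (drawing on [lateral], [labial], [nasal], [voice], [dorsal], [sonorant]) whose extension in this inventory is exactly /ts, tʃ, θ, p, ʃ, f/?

[-voice, -dorsal]

The class [-voice], [-dorsal] has exactly /ts, tʃ, θ, p, ʃ, f/ as its extension in this inventory. No smaller conjunction from the listed features achieves this: [-dorsal] alone would also admit /ɾ, b, v, l, …/; [-voice] alone would also admit /x, k/; and checking the remaining single features turns up none with this extension.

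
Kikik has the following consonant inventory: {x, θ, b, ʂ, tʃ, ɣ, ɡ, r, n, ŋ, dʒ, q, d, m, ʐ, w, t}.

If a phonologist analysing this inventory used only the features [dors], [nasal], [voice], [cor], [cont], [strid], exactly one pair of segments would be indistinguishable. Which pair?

w, ɣ

Both /w/ and /ɣ/ are [+dorsal], [-nasal], [+voice], [-coronal], [+continuant], [-strident]. Since the list omits [sonorant], [labial] and [round] — which do distinguish the labial-velar glide from the voiced velar fricative — this pair collapses; all other pairs remain distinct.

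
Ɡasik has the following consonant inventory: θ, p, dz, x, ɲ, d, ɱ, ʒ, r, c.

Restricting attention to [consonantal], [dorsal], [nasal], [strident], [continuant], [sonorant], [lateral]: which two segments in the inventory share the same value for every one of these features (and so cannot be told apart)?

On the given features, /d/ and /p/ have an identical profile: [+consonantal], [−dorsal], [−nasal], [−strident], [−continuant], [−sonorant], [−lateral]. No other two segments in the inventory coincide on all 7 features. (They do differ in [voice], [labial] and [coronal], which are not among the given features.)

d, p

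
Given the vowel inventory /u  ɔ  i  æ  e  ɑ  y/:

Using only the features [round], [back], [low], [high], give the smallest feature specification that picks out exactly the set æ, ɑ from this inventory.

Every target segment is [+low] and no other inventory member is, so one feature is enough.

[+low]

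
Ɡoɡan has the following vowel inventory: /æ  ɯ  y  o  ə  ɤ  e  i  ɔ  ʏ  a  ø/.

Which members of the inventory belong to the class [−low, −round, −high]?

ə, ɤ, e

Eliminate segments failing any feature: /æ, a/ are [+low]; /ɯ, i/ are [+high]; /y, o, ɔ, ʏ, ø/ are [+round]. The remaining /ə, ɤ, e/ satisfy [−low], [−round], [−high].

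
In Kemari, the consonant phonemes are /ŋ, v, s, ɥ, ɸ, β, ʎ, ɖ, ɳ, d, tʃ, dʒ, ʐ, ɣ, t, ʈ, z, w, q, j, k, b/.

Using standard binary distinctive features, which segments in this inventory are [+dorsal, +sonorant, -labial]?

Checking each segment against [+dorsal], [+sonorant], [-labial]: /ŋ/ (velar nasal), /ʎ/ (palatal lateral approximant), /j/ (palatal glide) satisfy every feature; every other segment in the inventory fails at least one.

ŋ, ʎ, j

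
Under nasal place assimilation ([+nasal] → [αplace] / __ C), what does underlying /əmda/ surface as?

[ənda]

The only nasal preceding a consonant is /m/ before /d/. /d/ is [+coronal], so /m/ → /n/, giving [ənda].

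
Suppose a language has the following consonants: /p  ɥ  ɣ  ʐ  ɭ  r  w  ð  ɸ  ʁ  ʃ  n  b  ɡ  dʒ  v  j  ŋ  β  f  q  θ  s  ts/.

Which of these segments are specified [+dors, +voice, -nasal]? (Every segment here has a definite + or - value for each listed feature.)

ɥ, ɣ, w, ʁ, ɡ, j

Checking each segment against [+dorsal], [+voice], [-nasal]: /ɥ/ (labial-palatal glide), /ɣ/ (voiced velar fricative), /w/ (labial-velar glide), /ʁ/ (voiced uvular fricative), /ɡ/ (voiced velar stop), /j/ (palatal glide) satisfy every feature; every other segment in the inventory fails at least one.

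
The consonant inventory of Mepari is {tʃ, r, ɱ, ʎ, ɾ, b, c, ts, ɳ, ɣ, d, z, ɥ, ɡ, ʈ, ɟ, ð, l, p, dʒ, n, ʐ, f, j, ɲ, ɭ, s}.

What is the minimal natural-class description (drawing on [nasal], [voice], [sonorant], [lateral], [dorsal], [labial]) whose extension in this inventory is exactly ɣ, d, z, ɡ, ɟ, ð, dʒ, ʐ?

Every target segment is [-sonorant], [+voice], [-labial]; each remaining inventory member fails at least one of these. Each conjunct is needed — [+voice, -labial] alone would also admit /r, ʎ, ɾ, ɳ, …/; [-sonorant, -labial] alone would also admit /tʃ, c, ts, ʈ, …/; [-sonorant, +voice] alone would also admit /b/ — and no other combination of two listed features has exactly this extension, so three is the minimum.

[-sonorant, +voice, -labial]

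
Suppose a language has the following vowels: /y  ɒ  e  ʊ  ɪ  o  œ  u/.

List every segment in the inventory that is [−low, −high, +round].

Checking each segment against [−low], [−high], [+round]: /o/ (mid back rounded tense vowel), /œ/ (mid front rounded lax vowel) satisfy every feature; every other segment in the inventory fails at least one.

o, œ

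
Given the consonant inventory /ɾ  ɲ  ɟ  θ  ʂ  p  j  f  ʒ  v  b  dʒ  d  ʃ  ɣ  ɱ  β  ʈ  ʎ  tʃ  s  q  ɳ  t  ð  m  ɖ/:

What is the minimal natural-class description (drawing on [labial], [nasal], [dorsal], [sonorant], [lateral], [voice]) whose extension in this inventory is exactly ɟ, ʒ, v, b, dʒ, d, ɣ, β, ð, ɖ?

The class [-sonorant], [+voice] has exactly /ɟ, ʒ, v, b, dʒ, d, ɣ, β, ð, ɖ/ as its extension in this inventory. No smaller conjunction from the listed features achieves this: [+voice] alone would also admit /ɾ, ɲ, j, ɱ, …/; [-sonorant] alone would also admit /θ, ʂ, p, f, …/; and checking the remaining single features turns up none with this extension.

[-sonorant, +voice]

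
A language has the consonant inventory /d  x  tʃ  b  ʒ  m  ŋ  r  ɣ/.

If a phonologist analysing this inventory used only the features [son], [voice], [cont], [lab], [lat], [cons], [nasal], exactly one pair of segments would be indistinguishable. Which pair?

/ʒ/ (voiced postalveolar fricative) and /ɣ/ (voiced velar fricative) are both [−sonorant], [+voice], [+continuant], [−labial], [−lateral], [+consonantal], [−nasal], so none of the listed features separates them. (They do differ in [strident], [coronal] and [dorsal], which are not among the given features.) Every other pair in the inventory differs on at least one listed feature.

ʒ, ɣ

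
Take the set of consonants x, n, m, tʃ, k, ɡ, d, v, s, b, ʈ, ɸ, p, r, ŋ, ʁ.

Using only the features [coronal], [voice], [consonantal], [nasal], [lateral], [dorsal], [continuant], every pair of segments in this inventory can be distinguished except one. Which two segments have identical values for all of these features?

tʃ, ʈ

Both /tʃ/ and /ʈ/ are [+coronal], [-voice], [+consonantal], [-nasal], [-lateral], [-dorsal], [-continuant]. Since the list omits [strident], [delayed release] and [distributed] — which do distinguish the voiceless postalveolar affricate from the voiceless retroflex stop — this pair collapses; all other pairs remain distinct.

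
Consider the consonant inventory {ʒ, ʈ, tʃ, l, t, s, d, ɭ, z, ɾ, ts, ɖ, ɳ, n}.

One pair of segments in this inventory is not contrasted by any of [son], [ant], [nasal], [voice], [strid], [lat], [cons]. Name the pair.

Both /s/ and /ts/ are [-sonorant], [+anterior], [-nasal], [-voice], [+strident], [-lateral], [+consonantal]. Since the list omits [continuant] — which does distinguish the voiceless alveolar fricative from the voiceless alveolar affricate — this pair collapses; all other pairs remain distinct.

s, ts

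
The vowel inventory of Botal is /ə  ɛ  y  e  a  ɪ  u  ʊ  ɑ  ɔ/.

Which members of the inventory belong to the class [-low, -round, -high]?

Eliminate segments failing any feature: /y, u, ʊ, ɔ/ are [+round]; /a, ɑ/ are [+low]; /ɪ/ is [+high]. The remaining /ə, ɛ, e/ satisfy [-low], [-round], [-high].

ə, ɛ, e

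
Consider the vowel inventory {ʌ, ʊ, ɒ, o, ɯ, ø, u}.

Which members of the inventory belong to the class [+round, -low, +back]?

ʊ, o, u

Eliminate segments failing any feature: /ʌ, ɯ/ are [-round]; /ɒ/ is [+low]; /ø/ is [-back]. The remaining /ʊ, o, u/ satisfy [+round], [-low], [+back].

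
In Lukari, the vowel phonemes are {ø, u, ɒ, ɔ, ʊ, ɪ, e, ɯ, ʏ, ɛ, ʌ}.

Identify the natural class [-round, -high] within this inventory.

Checking each segment against [-round], [-high]: /e/ (mid front unrounded tense vowel), /ɛ/ (mid front unrounded lax vowel), /ʌ/ (mid back unrounded lax vowel) satisfy every feature; every other segment in the inventory fails at least one.

e, ɛ, ʌ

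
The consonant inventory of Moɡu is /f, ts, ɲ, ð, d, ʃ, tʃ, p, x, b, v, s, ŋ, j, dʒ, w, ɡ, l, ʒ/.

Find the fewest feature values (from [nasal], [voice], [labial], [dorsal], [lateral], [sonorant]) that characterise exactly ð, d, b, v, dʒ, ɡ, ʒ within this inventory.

/ð, d, b, v, dʒ, ɡ, ʒ/ are all [-sonorant], [+voice], and no other segment in the inventory matches both values. Dropping any one of them over-generates: [+voice] alone would also admit /ɲ, ŋ, j, w, …/; [-sonorant] alone would also admit /f, ts, ʃ, tʃ, …/. No other single listed feature picks out exactly this set either, so fewer than two features will not do.

[-sonorant, +voice]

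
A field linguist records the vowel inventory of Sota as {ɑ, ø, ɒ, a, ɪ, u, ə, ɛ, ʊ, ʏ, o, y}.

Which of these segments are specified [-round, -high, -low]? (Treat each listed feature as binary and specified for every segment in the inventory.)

Checking each segment against [-round], [-high], [-low]: /ə/ (mid central vowel (schwa)), /ɛ/ (mid front unrounded lax vowel) satisfy every feature; every other segment in the inventory fails at least one.

ə, ɛ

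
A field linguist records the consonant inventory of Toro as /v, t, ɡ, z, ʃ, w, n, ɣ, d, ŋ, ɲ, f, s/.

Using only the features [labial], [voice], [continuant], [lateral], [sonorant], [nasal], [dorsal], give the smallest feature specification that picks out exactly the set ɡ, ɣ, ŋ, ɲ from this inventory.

[-labial, +dorsal]

/ɡ, ɣ, ŋ, ɲ/ are all [-labial], [+dorsal], and no other segment in the inventory matches both values. Dropping any one of them over-generates: [+dorsal] alone would also admit /w/; [-labial] alone would also admit /t, z, ʃ, n, …/. No other single listed feature picks out exactly this set either, so fewer than two features will not do.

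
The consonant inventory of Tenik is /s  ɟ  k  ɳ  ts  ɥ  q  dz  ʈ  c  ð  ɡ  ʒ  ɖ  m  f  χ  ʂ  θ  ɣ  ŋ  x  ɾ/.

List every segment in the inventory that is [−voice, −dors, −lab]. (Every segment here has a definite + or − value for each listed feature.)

s, ts, ʈ, ʂ, θ

Eliminate segments failing any feature: /ɟ, ɳ, ɥ, dz, ð, ɡ, ʒ, ɖ, m, ɣ, ŋ, ɾ/ are [+voice]; /k, q, c, χ, x/ are [+dorsal]; /f/ is [+labial]. The remaining /s, ts, ʈ, ʂ, θ/ satisfy [−voice], [−dorsal], [−labial].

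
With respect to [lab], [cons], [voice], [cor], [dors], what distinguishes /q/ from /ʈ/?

/q/ is the voiceless uvular stop and /ʈ/ is the voiceless retroflex stop. Both are [-labial], [+consonantal], [-voice]. /q/ is [-coronal] while /ʈ/ is [+coronal]; /q/ is [+dorsal] while /ʈ/ is [-dorsal], so the distinguishing features are [coronal], [dorsal].

[coronal], [dorsal]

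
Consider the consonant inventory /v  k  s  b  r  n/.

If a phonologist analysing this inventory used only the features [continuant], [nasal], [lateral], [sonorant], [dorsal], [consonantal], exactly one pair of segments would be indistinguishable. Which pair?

s, v

Both /s/ and /v/ are [+continuant], [-nasal], [-lateral], [-sonorant], [-dorsal], [+consonantal]. Since the list omits [voice], [labial] and [coronal] — which do distinguish the voiceless alveolar fricative from the voiced labiodental fricative — this pair collapses; all other pairs remain distinct.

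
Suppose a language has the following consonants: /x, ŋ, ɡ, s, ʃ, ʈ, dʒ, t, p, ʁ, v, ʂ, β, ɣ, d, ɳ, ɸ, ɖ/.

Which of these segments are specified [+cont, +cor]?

The [+continuant] segments are /x, s, ʃ, ʁ, v, ʂ, β, ɣ, ɸ/.
Of those, [+coronal] leaves /s, ʃ, ʂ/.

s, ʃ, ʂ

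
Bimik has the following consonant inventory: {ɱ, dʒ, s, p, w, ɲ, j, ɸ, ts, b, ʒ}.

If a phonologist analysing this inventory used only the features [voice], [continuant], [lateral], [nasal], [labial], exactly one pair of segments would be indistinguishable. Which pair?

ʒ, j

On the given features, /ʒ/ and /j/ have an identical profile: [+voice], [+continuant], [-lateral], [-nasal], [-labial]. No other two segments in the inventory coincide on all 5 features. (They do differ in [sonorant], [strident] and [dorsal], which are not among the given features.)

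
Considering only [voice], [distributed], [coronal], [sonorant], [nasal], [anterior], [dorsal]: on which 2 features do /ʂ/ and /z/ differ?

[voice], [anterior]

/ʂ/ is the voiceless retroflex fricative and /z/ is the voiced alveolar fricative. Both are [-distributed], [+coronal], [-sonorant], [-nasal], [-dorsal]. /ʂ/ is [-voice] while /z/ is [+voice]; /ʂ/ is [-anterior] while /z/ is [+anterior], so the distinguishing features are [voice], [anterior].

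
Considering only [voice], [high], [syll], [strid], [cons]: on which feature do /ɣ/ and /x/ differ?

/ɣ/ is the voiced velar fricative and /x/ is the voiceless velar fricative. Both are [+high], [−syllabic], [−strident], [+consonantal]. /ɣ/ is [+voice] while /x/ is [−voice], so the distinguishing feature is [voice].

[voice]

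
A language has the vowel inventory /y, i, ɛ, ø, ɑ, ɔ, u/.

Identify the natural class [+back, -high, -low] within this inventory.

ɔ

Among the inventory, the [+back] segments are /ɑ, ɔ, u/.
Intersecting with [-high] gives /ɑ, ɔ/.
Intersecting with [-low] leaves /ɔ/.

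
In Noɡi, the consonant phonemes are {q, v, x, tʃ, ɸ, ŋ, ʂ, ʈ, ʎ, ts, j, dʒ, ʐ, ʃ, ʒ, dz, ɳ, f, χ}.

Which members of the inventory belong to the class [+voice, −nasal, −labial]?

Eliminate segments failing any feature: /q, x, tʃ, ɸ, ʂ, ʈ, ts, ʃ, f, χ/ are [−voice]; /v/ is [+labial]; /ŋ, ɳ/ are [+nasal]. The remaining /ʎ, j, dʒ, ʐ, ʒ, dz/ satisfy [+voice], [−nasal], [−labial].

ʎ, j, dʒ, ʐ, ʒ, dz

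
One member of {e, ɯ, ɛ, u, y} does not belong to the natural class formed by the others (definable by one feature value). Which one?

/u, ɯ, e, y/ are all [+tense], but /ɛ/ (mid front unrounded lax vowel) is [-tense]. No other single segment can be removed to leave a set sharing one feature value that the removed segment lacks, so /ɛ/ is the odd one out.

ɛ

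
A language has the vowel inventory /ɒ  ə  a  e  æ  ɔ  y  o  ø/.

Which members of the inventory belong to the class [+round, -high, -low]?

ɔ, o, ø

Eliminate segments failing any feature: /ɒ/ is [+low]; /ə, a, e, æ/ are [-round]; /y/ is [+high]. The remaining /ɔ, o, ø/ satisfy [+round], [-high], [-low].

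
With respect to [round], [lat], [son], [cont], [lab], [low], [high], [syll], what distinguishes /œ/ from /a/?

[labial], [round], [low]

/œ/ is the mid front rounded lax vowel and /a/ is the low unrounded vowel. Both are [−lateral], [+sonorant], [+continuant], [−high], [+syllabic]. /œ/ is [+labial] while /a/ is [−labial]; /œ/ is [+round] while /a/ is [−round]; /œ/ is [−low] while /a/ is [+low], so the distinguishing features are [labial], [round], [low].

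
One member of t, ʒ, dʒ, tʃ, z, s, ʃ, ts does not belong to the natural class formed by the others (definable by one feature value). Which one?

t

The remaining segments after removing /t/ share [+strident]; /t/ (voiceless alveolar stop) is [−strident]. For every other candidate removal, the leftover set fails to share any single feature value that the removed segment lacks.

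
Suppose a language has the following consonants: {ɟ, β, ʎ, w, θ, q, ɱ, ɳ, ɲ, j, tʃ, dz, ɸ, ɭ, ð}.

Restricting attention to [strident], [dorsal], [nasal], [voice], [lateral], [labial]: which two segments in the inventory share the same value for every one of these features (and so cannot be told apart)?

Both /ɟ/ and /j/ are [−strident], [+dorsal], [−nasal], [+voice], [−lateral], [−labial]. Since the list omits [sonorant] and [continuant] — which do distinguish the voiced palatal stop from the palatal glide — this pair collapses; all other pairs remain distinct.

ɟ, j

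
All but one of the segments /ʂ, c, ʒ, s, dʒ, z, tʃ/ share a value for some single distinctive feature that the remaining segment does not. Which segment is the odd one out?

c

The remaining segments after removing /c/ share [+strident]; /c/ (voiceless palatal stop) is [-strident]. For every other candidate removal, the leftover set fails to share any single feature value that the removed segment lacks.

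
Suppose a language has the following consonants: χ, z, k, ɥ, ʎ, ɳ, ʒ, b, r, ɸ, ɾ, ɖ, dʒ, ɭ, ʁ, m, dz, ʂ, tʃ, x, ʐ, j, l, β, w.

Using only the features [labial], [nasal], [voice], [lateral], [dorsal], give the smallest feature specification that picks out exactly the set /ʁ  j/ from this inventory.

The class [+voice], [−lateral], [−labial], [+dorsal] has exactly /ʁ, j/ as its extension in this inventory. No smaller conjunction from the listed features achieves this: [−lateral, −labial, +dorsal] alone would also admit /χ, k, x/; [+voice, −labial, +dorsal] alone would also admit /ʎ/; [+voice, −lateral, +dorsal] alone would also admit /ɥ, w/; [+voice, −lateral, −labial] alone would also admit /z, ɳ, ʒ, r, …/; and checking the remaining three-feature bundles turns up none with this extension.

[+voice, −lateral, −labial, +dorsal]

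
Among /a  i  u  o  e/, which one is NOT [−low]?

a

Every segment except /a/ is [−low]. /a/ (low unrounded vowel) is [+low], so it is the exception.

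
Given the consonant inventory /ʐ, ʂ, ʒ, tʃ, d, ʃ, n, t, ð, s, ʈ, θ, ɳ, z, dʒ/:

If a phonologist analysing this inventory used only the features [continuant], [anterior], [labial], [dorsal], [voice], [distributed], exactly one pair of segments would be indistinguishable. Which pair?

On the given features, /n/ and /d/ have an identical profile: [-continuant], [+anterior], [-labial], [-dorsal], [+voice], [-distributed]. No other two segments in the inventory coincide on all 6 features. (They do differ in [sonorant] and [nasal], which are not among the given features.)

n, d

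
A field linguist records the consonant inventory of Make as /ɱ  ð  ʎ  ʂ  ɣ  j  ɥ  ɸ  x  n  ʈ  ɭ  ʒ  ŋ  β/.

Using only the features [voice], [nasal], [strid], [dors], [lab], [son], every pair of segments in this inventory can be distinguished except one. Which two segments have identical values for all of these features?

ʎ, j

/ʎ/ (palatal lateral approximant) and /j/ (palatal glide) are both [+voice], [-nasal], [-strident], [+dorsal], [-labial], [+sonorant], so none of the listed features separates them. (They do differ in [lateral], which is not among the given features.) Every other pair in the inventory differs on at least one listed feature.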